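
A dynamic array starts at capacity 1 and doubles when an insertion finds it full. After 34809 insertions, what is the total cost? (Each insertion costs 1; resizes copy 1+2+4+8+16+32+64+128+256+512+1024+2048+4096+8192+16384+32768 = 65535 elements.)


Insertion cost: 34809 (one per element)
Resizes occur just before inserting elements 2, 3, 5, 9, ...
Elements copied at each resize: 1 + 2 + 4 + 8 + 16 + 32 + 64 + 128 + 256 + 512 + 1024 + 2048 + 4096 + 8192 + 16384 + 32768
Sum of copies = 65535 (geometric series: 2^k - 1)
Total = 34809 + 65535 = 100344


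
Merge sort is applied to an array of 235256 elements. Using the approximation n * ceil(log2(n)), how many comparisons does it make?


Merge sort divides the array into halves recursively.
Number of levels = ceil(log2(235256)) = 18
At each level, approximately n = 235256 comparisons are needed for merging.
Total comparisons ~ n * ceil(log2(n)) = 235256 * 18 = 4234608


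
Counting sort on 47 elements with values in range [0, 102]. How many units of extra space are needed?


Output array size: 47 (to store sorted result)
Count array size: 103 (one slot per possible value, range 0 to 102)
Total extra space = 47 + 103 = 150


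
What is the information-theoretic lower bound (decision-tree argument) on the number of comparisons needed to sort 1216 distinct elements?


A binary decision tree of height h has at most 2^h leaves and needs at least n! of them, so h >= ceil(log2(n!)).
1216! is far too large to multiply out, so use Stirling's series:
  ln(n!) ~ n ln n - n + (1/2) ln(2 pi n) + 1/(12n)  (error below 1/(360 n^3), negligible here)
  ln(1216) = 7.1033221
  n ln n = 1216 * 7.1033221 = 8637.6397
  (1/2) ln(2 pi * 1216) = (1/2) ln(7640.3533) = 4.4706
  1/(12*1216) = 0.0001
  ln(1216!) ~ 8637.6397 - 1216 + 4.4706 + 0.0001 = 7426.1104
Convert to base 2: log2(1216!) = 7426.1104 / ln 2 = 7426.1104 / 0.69314718 = 10713.6127
ceil(10713.6127) = 10714


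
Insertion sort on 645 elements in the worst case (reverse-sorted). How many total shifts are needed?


In the worst case (reverse-sorted), each element shifts past all previous:
  Element 1: 1 shifts
  Element 2: 2 shifts
  Element 3: 3 shifts
  Element 4: 4 shifts
  Element 5: 5 shifts
  ...
  Element 644: 644 shifts
Total = 1 + 2 + ... + 644
= 645*(645-1)/2 = 207690


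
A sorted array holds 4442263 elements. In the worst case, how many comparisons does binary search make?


Halving sequence: 4442263 -> 2221131 -> 1110565 -> 555282 -> 277641 -> 138820 -> 69410 -> 34705 -> 17352 -> 8676 -> 4338 -> 2169 -> 1084 -> 542 -> 271 -> 135 -> 67 -> 33 -> 16 -> 8 -> 4 -> 2 -> 1
Number of halvings = 22
Max comparisons = 22 + 1 = 23


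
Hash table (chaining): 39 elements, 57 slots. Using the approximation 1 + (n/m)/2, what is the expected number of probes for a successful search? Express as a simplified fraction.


Computing expected probes:
alpha = 39/57
= 1 + alpha/2
= 1 + 39/(2*57)
= (2*57 + 39) / (2*57)
= 153/114 = 51/38


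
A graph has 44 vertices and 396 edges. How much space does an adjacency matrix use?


Adjacency matrix: V x V grid of entries
Space = V^2 = 44^2 = 44 * 44 = 1936


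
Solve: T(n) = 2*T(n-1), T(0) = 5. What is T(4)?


Unrolling:
T(4) = 2*T(3) = 2^2*T(2) = ... = 2^4*T(0)
= 2^4 * 5
= 16 * 5 = 80


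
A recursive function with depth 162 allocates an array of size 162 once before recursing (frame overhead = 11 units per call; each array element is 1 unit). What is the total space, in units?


Array allocation: 162 units (allocated once)
Stack frames: 162 deep * 11 per frame = 1782 units
Total = 162 + 1782 = 1944


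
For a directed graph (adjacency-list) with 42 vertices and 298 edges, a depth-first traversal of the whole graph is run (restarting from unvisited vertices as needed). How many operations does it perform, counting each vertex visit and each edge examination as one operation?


A full DFS traversal visits each vertex once and examines each edge once.
V = 42
E = 298
Sum = 42 + 298 = 340


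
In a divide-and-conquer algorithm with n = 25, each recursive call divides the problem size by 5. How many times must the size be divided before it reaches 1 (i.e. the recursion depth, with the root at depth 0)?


Number of divisions = log_5(25)
Sizes: 25 -> 5 -> 1 (2 divisions)
Recursion depth = 2


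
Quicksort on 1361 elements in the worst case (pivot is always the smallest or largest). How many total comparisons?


In the worst case, each partition step picks the worst pivot:
  Partition 1: 1360 comparisons (n-1 elements to compare)
  Partition 2: 1359 comparisons
  Partition 3: 1358 comparisons
  Partition 4: 1357 comparisons
  Partition 5: 1356 comparisons
  ...
  Last partition: 0 comparisons
Total = (n-1) + (n-2) + ... + 1 + 0 = n*(n-1)/2
= 1361*1360/2 = 925480


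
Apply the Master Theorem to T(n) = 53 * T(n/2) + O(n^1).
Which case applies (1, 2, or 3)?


The Master Theorem: T(n) = a*T(n/b) + O(n^c)
  a = 53, b = 2, c = 1
log_b(a) = log_2(53) ~ 5.728
Compare b^c with a: 2^1 = 2 < 53, so c < log_b(a).
Since c < log_b(a), Case 1 applies.
T(n) = O(n^(log_2 53)) ~ O(n^5.728)
Master Theorem case = 1


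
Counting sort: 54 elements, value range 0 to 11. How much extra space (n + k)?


n = 54 (output array)
k = 12 (count array for 12 distinct values)
Extra space = 54 + 12 = 66


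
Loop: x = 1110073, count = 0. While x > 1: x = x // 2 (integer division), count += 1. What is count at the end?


The variable x halves each step:
x = 1110073 -> 555036 -> 277518 -> 138759 -> 69379 -> 34689 -> 17344 -> 8672 -> 4336 -> 2168 -> 1084 -> 542 -> 271 -> 135 -> 67 -> 33 -> 16 -> 8 -> 4 -> 2 -> 1
Number of halvings = floor(log2(1110073)) = 20


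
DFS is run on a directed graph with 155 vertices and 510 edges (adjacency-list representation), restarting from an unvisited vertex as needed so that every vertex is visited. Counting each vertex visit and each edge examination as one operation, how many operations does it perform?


A full DFS traversal processes each vertex exactly once (push/pop on stack).
Each directed edge is examined once.
V = 155, E = 510
V + E = 665


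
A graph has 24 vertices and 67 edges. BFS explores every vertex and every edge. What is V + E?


A full BFS traversal dequeues each vertex once and examines each edge once.
Vertex visits: 24
Edge visits: 67
V + E = 24 + 67 = 91


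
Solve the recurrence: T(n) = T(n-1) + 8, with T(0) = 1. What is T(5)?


Unrolling the recurrence:
T(5) = T(4) + 8
       = T(3) + 8 + 8
       = T(2) + 8*3
       ...
       = T(0) + 8*5
       = 1 + 40 = 41


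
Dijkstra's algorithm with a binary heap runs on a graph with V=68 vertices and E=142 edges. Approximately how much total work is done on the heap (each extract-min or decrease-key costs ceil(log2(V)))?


Dijkstra with a binary heap: each vertex is extracted once, each edge may relax once.
Each heap operation costs O(log V).
V + E = 68 + 142 = 210
ceil(log2(68)) = 7 (since 2^6 = 64 < 68 <= 128 = 2^7)
Total heap work = (V+E) * ceil(log2(V)) = 210 * 7 = 1470


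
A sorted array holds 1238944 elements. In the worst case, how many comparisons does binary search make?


Halving sequence: 1238944 -> 619472 -> 309736 -> 154868 -> 77434 -> 38717 -> 19358 -> 9679 -> 4839 -> 2419 -> 1209 -> 604 -> 302 -> 151 -> 75 -> 37 -> 18 -> 9 -> 4 -> 2 -> 1
Number of halvings = 20
Max comparisons = 20 + 1 = 21


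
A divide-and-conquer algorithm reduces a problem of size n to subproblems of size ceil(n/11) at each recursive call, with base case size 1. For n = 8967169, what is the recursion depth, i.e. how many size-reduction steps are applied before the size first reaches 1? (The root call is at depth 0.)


Each step divides the size by 11 (rounding up); after k steps the size is ceil(n/11^k), which equals 1 exactly when 11^k >= n.
So the depth is the smallest k with 11^k >= 8967169, i.e. ceil(log_11(8967169)).
11^6 = 1771561 < 8967169 <= 19487171 = 11^7
Recursion depth = 7


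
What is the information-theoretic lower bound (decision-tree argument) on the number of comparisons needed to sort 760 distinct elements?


A binary decision tree of height h has at most 2^h leaves and needs at least n! of them, so h >= ceil(log2(n!)).
760! is far too large to multiply out, so use Stirling's series:
  ln(n!) ~ n ln n - n + (1/2) ln(2 pi n) + 1/(12n)  (error below 1/(360 n^3), negligible here)
  ln(760) = 6.6333184
  n ln n = 760 * 6.6333184 = 5041.3220
  (1/2) ln(2 pi * 760) = (1/2) ln(4775.2208) = 4.2356
  1/(12*760) = 0.0001
  ln(760!) ~ 5041.3220 - 760 + 4.2356 + 0.0001 = 4285.5577
Convert to base 2: log2(760!) = 4285.5577 / ln 2 = 4285.5577 / 0.69314718 = 6182.7528
ceil(6182.7528) = 6183


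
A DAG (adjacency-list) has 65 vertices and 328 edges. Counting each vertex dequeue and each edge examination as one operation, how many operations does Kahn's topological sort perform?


V = 65 (vertex processing)
E = 328 (edge processing)
V + E = 65 + 328 = 393


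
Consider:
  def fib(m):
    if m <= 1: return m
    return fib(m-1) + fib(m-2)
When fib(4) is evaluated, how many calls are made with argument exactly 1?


Let N(m) = number of times fib(m) is called while evaluating fib(4).
N(4) = 1 (the initial call).
N(3) = 1 (only fib(4) calls it).
For 1 <= m <= 2: fib(m) is called by fib(m+1) and fib(m+2), so
  N(m) = N(m+1) + N(m+2).
fib(0) is called only by fib(2), so N(0) = N(2).
Walk down from m=4:
  N(4)=1, N(3)=1, N(2)=2, N(1)=3
N(1) = 3


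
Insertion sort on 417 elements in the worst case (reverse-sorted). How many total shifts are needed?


In the worst case (reverse-sorted), each element shifts past all previous:
  Element 1: 1 shifts
  Element 2: 2 shifts
  Element 3: 3 shifts
  Element 4: 4 shifts
  Element 5: 5 shifts
  ...
  Element 416: 416 shifts
Total = 1 + 2 + ... + 416
= 417*(417-1)/2 = 86736


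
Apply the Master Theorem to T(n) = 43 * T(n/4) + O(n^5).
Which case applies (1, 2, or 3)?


The Master Theorem: T(n) = a*T(n/b) + O(n^c)
  a = 43, b = 4, c = 5
log_b(a) = log_4(43) ~ 2.713
Compare b^c with a: 4^5 = 1024 > 43, so c > log_b(a).
Since c > log_b(a), Case 3 applies.
T(n) = O(n^5)
Master Theorem case = 3


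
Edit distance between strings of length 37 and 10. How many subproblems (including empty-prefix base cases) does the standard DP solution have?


The table includes base cases (empty prefixes).
Rows: (m+1) = 38
Columns: (n+1) = 11
Total = 38 * 11 = 418


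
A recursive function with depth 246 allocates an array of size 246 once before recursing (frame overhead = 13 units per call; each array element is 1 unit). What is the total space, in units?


Array allocation: 246 units (allocated once)
Stack frames: 246 deep * 13 per frame = 3198 units
Total = 246 + 3198 = 3444


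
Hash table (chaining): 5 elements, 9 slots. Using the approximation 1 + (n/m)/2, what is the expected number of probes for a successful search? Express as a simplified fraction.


Computing expected probes:
alpha = 5/9
= 1 + alpha/2
= 1 + 5/(2*9)
= (2*9 + 5) / (2*9)
= 23/18


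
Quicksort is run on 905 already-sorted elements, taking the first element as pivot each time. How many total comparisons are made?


Sum of comparisons per partition:
904 + 903 + ... + 1 + 0
= 905 * (905 - 1) / 2
= 905 * 904 / 2
= 409060


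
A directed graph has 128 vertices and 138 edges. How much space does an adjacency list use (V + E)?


Adjacency list: one list head per vertex + one entry per edge
Vertex heads: 128
Edge entries: 138
Total = 128 + 138 = 266


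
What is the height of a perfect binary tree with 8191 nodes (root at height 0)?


A perfect binary tree with 8191 nodes:
  8191 = 2^13 - 1
  Levels: 0, 1, ..., 12
  Height = 12


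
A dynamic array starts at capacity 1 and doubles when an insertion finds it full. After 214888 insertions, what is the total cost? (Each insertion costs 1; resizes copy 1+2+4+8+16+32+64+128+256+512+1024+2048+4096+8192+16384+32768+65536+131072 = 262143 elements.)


Insertion cost: 214888 (one per element)
Resizes occur just before inserting elements 2, 3, 5, 9, ...
Elements copied at each resize: 1 + 2 + 4 + 8 + 16 + 32 + 64 + 128 + 256 + 512 + 1024 + 2048 + 4096 + 8192 + 16384 + 32768 + 65536 + 131072
Sum of copies = 262143 (geometric series: 2^k - 1)
Total = 214888 + 262143 = 477031


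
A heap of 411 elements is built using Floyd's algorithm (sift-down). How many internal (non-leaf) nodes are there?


Leaf nodes occupy roughly half the array.
Sift-down is called for each internal node, starting from the last one.
Internal nodes = floor(n/2) = floor(411/2) = 205


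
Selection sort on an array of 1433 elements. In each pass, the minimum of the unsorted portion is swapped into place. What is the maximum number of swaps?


Selection sort performs one swap per pass:
  Pass 1: find min in positions 0 to 1432, swap with position 0
  Pass 2: find min in positions 1 to 1432, swap with position 1
  Pass 3: find min in positions 2 to 1432, swap with position 2
  Pass 4: find min in positions 3 to 1432, swap with position 3
  Pass 5: find min in positions 4 to 1432, swap with position 4
  ... (1427 more passes)
Total passes (and swaps) = n - 1 = 1433 - 1 = 1432


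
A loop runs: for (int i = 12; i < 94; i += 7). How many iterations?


Loop starts at i = 12, increments by 7, stops when i >= 94.
Number of iterations = ceil((94 - 12) / 7)
= ceil(82 / 7)
= 12


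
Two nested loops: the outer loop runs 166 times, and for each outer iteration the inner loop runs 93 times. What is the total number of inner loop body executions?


Outer loop: 166 iterations
Inner loop: 93 iterations per outer iteration
Total = 166 * 93 = 15438


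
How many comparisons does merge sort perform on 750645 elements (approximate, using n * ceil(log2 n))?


Recursion depth: ceil(log2(750645)) = 20
Each recursion level merges n = 750645 elements
Total = 750645 * 20 = 15012900


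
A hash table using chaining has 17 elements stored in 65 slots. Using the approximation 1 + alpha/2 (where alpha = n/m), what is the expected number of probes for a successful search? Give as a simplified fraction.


Load factor alpha = n/m = 17/65
Expected probes = 1 + alpha/2 = 1 + 17/(2*65)
= 1 + 17/130
= 130/130 + 17/130
= 147/130


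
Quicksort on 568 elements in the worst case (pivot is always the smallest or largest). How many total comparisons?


In the worst case, each partition step picks the worst pivot:
  Partition 1: 567 comparisons (n-1 elements to compare)
  Partition 2: 566 comparisons
  Partition 3: 565 comparisons
  Partition 4: 564 comparisons
  Partition 5: 563 comparisons
  ...
  Last partition: 0 comparisons
Total = (n-1) + (n-2) + ... + 1 + 0 = n*(n-1)/2
= 568*567/2 = 161028


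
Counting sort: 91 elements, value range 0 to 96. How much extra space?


n = 91 (output array)
k = 97 (count array for 97 distinct values)
Extra space = 91 + 97 = 188


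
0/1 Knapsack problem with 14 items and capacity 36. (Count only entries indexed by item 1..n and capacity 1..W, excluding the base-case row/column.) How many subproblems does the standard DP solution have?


The DP table is indexed by (item, capacity).
Rows: 14 items
Columns: 36 capacity values (1 to W)
Total subproblems = 14 * 36 = 504


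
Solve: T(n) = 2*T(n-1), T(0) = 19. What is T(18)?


Unrolling:
T(18) = 2*T(17) = 2^2*T(16) = ... = 2^18*T(0)
= 2^18 * 19
= 262144 * 19 = 4980736


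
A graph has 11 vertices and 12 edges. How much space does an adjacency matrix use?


Adjacency matrix: V x V grid of entries
Space = V^2 = 11^2 = 11 * 11 = 121


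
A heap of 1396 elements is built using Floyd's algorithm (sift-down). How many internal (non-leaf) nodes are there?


Leaf nodes occupy roughly half the array.
Sift-down is called for each internal node, starting from the last one.
Internal nodes = floor(n/2) = floor(1396/2) = 698


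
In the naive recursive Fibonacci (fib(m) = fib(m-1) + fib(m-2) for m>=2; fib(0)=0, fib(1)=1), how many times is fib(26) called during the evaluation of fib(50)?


Let N(m) = number of times fib(m) is called while evaluating fib(50).
N(50) = 1 (the initial call).
N(49) = 1 (only fib(50) calls it).
For 1 <= m <= 48: fib(m) is called by fib(m+1) and fib(m+2), so
  N(m) = N(m+1) + N(m+2).
fib(0) is called only by fib(2), so N(0) = N(2).
Walk down from m=50:
  N(50)=1, N(49)=1, N(48)=2, N(47)=3, N(46)=5, N(45)=8, N(44)=13, N(43)=21, N(42)=34, N(41)=55, N(40)=89, N(39)=144, N(38)=233, N(37)=377, N(36)=610, N(35)=987, N(34)=1597, N(33)=2584, N(32)=4181, N(31)=6765, N(30)=10946, N(29)=17711, N(28)=28657, N(27)=46368, N(26)=75025
N(26) = 75025


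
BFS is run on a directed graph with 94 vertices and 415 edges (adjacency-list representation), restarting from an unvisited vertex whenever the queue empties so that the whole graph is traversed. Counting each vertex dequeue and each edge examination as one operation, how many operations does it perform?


A full BFS traversal dequeues each vertex exactly once and examines each directed edge exactly once.
V = 94 (vertex processing cost)
E = 415 (edge examination cost)
Total operations proportional to V + E = 94 + 415 = 509


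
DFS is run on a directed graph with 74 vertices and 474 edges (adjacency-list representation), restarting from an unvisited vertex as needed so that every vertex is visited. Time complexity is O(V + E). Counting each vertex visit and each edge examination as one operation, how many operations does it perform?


A full DFS traversal processes each vertex exactly once (push/pop on stack).
Each directed edge is examined once.
V = 74, E = 474
V + E = 548


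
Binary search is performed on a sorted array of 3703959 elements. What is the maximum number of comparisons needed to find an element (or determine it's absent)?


Binary search halves the search space each comparison:
  Step 1: search space = 3703959 -> 1851979
  Step 2: search space = 1851979 -> 925989
  Step 3: search space = 925989 -> 462994
  Step 4: search space = 462994 -> 231497
  Step 5: search space = 231497 -> 115748
  Step 6: search space = 115748 -> 57874
  Step 7: search space = 57874 -> 28937
  Step 8: search space = 28937 -> 14468
  Step 9: search space = 14468 -> 7234
  Step 10: search space = 7234 -> 3617
  Step 11: search space = 3617 -> 1808
  Step 12: search space = 1808 -> 904
  Step 13: search space = 904 -> 452
  Step 14: search space = 452 -> 226
  Step 15: search space = 226 -> 113
  Step 16: search space = 113 -> 56
  Step 17: search space = 56 -> 28
  Step 18: search space = 28 -> 14
  Step 19: search space = 14 -> 7
  Step 20: search space = 7 -> 3
  Step 21: search space = 3 -> 1
  Step 22: search space = 1 (final check)
Maximum comparisons = floor(log2(3703959)) + 1 = 21 + 1 = 22


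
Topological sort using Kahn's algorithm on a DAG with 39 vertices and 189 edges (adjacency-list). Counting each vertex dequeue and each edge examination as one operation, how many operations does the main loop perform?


Kahn's algorithm:
  1. Compute in-degrees: O(V + E)
  2. Process queue: each vertex dequeued once (O(V))
     each edge examined once (O(E))
Total = V + E = 39 + 189 = 228


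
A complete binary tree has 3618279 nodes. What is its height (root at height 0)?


In a complete binary tree, level k holds nodes 2^k .. 2^(k+1)-1 (1-indexed).
Height = floor(log2(n)) = floor(log2(3618279)) = 21
Check: 2^21 = 2097152 <= 3618279 < 4194304 = 2^22


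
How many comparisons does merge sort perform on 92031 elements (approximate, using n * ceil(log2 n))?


Recursion depth: ceil(log2(92031)) = 17
Each recursion level merges n = 92031 elements
Total = 92031 * 17 = 1564527


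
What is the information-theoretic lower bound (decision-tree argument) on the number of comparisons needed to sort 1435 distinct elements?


A binary decision tree of height h has at most 2^h leaves and needs at least n! of them, so h >= ceil(log2(n!)).
1435! is far too large to multiply out, so use Stirling's series:
  ln(n!) ~ n ln n - n + (1/2) ln(2 pi n) + 1/(12n)  (error below 1/(360 n^3), negligible here)
  ln(1435) = 7.2689201
  n ln n = 1435 * 7.2689201 = 10430.9003
  (1/2) ln(2 pi * 1435) = (1/2) ln(9016.3709) = 4.5534
  1/(12*1435) = 0.0001
  ln(1435!) ~ 10430.9003 - 1435 + 4.5534 + 0.0001 = 9000.4538
Convert to base 2: log2(1435!) = 9000.4538 / ln 2 = 9000.4538 / 0.69314718 = 12984.9101
ceil(12984.9101) = 12985


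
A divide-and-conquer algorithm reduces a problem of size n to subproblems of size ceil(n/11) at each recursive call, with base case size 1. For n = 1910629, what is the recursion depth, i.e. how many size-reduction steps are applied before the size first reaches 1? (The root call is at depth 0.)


Each step divides the size by 11 (rounding up); after k steps the size is ceil(n/11^k), which equals 1 exactly when 11^k >= n.
So the depth is the smallest k with 11^k >= 1910629, i.e. ceil(log_11(1910629)).
11^6 = 1771561 < 1910629 <= 19487171 = 11^7
Recursion depth = 7


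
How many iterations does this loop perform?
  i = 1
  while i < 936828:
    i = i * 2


The loop variable doubles each iteration:
i = 1 -> 2 -> 4 -> 8 -> 16 -> 32 -> 64 -> 128 -> 256 -> 512 -> 1024 -> 2048 -> 4096 -> 8192 -> 16384 -> 32768 -> 65536 -> 131072 -> 262144 -> 524288 -> 1048576 (stop, 1048576 >= 936828)
Number of doublings = ceil(log2(936828)) = 20


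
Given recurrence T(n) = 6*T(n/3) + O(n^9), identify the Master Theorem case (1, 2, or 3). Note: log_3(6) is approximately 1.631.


Master Theorem parameters: a=6, b=3, c=9
log_b(a) = 1.631
Compare b^c with a: 3^9 = 19683 > 6, so c > log_b(a).
Comparing c=9 vs log_b(a)=1.631:
9 > 1.631 => Case 3
Result: T(n) = O(n^9)
Master Theorem case = 3


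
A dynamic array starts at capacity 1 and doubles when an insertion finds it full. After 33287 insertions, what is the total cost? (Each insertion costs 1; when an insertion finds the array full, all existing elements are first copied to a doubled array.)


Insertion cost: 33287 (one per element)
Resizes occur just before inserting elements 2, 3, 5, 9, ...
Elements copied at each resize: 1 + 2 + 4 + 8 + 16 + 32 + 64 + 128 + 256 + 512 + 1024 + 2048 + 4096 + 8192 + 16384 + 32768
Sum of copies = 65535 (geometric series: 2^k - 1)
Total = 33287 + 65535 = 98822


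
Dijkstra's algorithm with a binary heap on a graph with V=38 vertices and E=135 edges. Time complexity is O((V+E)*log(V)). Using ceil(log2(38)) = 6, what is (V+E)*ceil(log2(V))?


Dijkstra with a binary heap: each vertex is extracted once, each edge may relax once.
Each heap operation costs O(log V).
V + E = 38 + 135 = 173
ceil(log2(38)) = 6 (since 2^5 = 32 < 38 <= 64 = 2^6)
Total heap work = (V+E) * ceil(log2(V)) = 173 * 6 = 1038


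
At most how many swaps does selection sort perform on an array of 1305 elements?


Each of the 1304 passes places one element in its final position.
Pass 1: swap minimum into position 0
Pass 2: swap minimum of remaining into position 1
...
Pass 1304: last two elements, one swap
Maximum swaps = 1305 - 1 = 1304


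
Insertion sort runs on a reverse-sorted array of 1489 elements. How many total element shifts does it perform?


Sum of shifts = 1 + 2 + 3 + ... + 1488
= 1489 * 1488 / 2
= 2215632 / 2
= 1107816


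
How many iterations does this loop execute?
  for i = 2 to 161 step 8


The loop variable i takes values starting at 2 and increments by 8 each iteration.
Sequence: i = 2, 10, 18, 26, 34, 42, 50, 58, 66, ...
The upper bound 161 is inclusive, so the count is floor((last - first) / step) + 1:
floor((161 - 2) / 8) + 1 = floor(159/8) + 1 = 19 + 1 = 20


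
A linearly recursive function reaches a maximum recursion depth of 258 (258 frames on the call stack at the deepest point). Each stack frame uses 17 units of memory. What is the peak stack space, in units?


Maximum recursion depth = 258 frames
Memory per frame = 17 units
Total stack space = depth * frame_size
= 258 * 17 = 4386


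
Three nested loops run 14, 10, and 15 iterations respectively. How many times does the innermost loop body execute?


Loop 1 (outermost): 14 iterations
Loop 2 (middle): 10 iterations per outer
Loop 3 (innermost): 15 iterations per middle
Total = 14 * 10 * 15 = 2100


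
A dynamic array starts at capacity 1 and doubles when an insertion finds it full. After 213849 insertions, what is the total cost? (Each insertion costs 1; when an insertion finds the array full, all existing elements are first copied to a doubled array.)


Insertion cost: 213849 (one per element)
Resizes occur just before inserting elements 2, 3, 5, 9, ...
Elements copied at each resize: 1 + 2 + 4 + 8 + 16 + 32 + 64 + 128 + 256 + 512 + 1024 + 2048 + 4096 + 8192 + 16384 + 32768 + 65536 + 131072
Sum of copies = 262143 (geometric series: 2^k - 1)
Total = 213849 + 262143 = 475992


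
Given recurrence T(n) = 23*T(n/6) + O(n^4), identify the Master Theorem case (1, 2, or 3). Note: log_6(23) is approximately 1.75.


Master Theorem parameters: a=23, b=6, c=4
log_b(a) = 1.75
Compare b^c with a: 6^4 = 1296 > 23, so c > log_b(a).
Comparing c=4 vs log_b(a)=1.75:
4 > 1.75 => Case 3
Result: T(n) = O(n^4)
Master Theorem case = 3


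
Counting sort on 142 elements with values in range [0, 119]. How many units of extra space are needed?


Output array size: 142 (to store sorted result)
Count array size: 120 (one slot per possible value, range 0 to 119)
Total extra space = 142 + 120 = 262


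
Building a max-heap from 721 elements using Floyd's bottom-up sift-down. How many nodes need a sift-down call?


In a heap of 721 elements (0-indexed array):
  Last element index: 720
  Parent of last element: floor((720 - 1) / 2) = 359
  Internal nodes: indices 0 to 359
  Count = floor(721/2) = 360


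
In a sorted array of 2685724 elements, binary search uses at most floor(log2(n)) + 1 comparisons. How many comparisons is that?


Halving sequence: 2685724 -> 1342862 -> 671431 -> 335715 -> 167857 -> 83928 -> 41964 -> 20982 -> 10491 -> 5245 -> 2622 -> 1311 -> 655 -> 327 -> 163 -> 81 -> 40 -> 20 -> 10 -> 5 -> 2 -> 1
Number of halvings = 21
Max comparisons = 21 + 1 = 22


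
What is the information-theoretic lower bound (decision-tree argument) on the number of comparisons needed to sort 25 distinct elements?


A binary decision tree of height h has at most 2^h leaves and needs at least n! of them, so h >= ceil(log2(n!)).
Compute 25! as a running product:
  x2 = 2, x3 = 6, x4 = 24, x5 = 120
  x6 = 720, x7 = 5040, x8 = 40320, x9 = 362880
  x10 = 3628800, x11 = 39916800, x12 = 479001600, x13 = 6227020800
  x14 = 87178291200, x15 = 1307674368000, x16 = 20922789888000, x17 = 355687428096000
  x18 = 6402373705728000, x19 = 121645100408832000, x20 = 2432902008176640000, x21 = 51090942171709440000
  x22 = 1124000727777607680000, x23 = 25852016738884976640000, x24 = 620448401733239439360000, x25 = 15511210043330985984000000
25! = 15511210043330985984000000
Bracket between powers of 2:
  2^83 = 9671406556917033397649408 < 15511210043330985984000000 <= 19342813113834066795298816 = 2^84
So ceil(log2(25!)) = 84


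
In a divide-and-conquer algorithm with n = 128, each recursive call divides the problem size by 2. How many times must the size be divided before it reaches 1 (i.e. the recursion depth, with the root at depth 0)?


Number of divisions = log_2(128)
Sizes: 128 -> 64 -> 32 -> 16 -> 8 -> 4 -> 2 -> 1 (7 divisions)
Recursion depth = 7


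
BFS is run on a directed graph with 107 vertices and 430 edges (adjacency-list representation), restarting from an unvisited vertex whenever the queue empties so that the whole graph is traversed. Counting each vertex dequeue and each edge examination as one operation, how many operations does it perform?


A full BFS traversal dequeues each vertex exactly once and examines each directed edge exactly once.
V = 107 (vertex processing cost)
E = 430 (edge examination cost)
Total operations proportional to V + E = 107 + 430 = 537


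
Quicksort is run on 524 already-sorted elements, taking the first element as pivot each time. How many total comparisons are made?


Sum of comparisons per partition:
523 + 522 + ... + 1 + 0
= 524 * (524 - 1) / 2
= 524 * 523 / 2
= 137026


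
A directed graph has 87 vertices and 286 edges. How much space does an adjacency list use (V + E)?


Adjacency list: one list head per vertex + one entry per edge
Vertex heads: 87
Edge entries: 286
Total = 87 + 286 = 373


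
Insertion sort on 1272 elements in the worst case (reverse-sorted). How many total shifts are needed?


In the worst case (reverse-sorted), each element shifts past all previous:
  Element 1: 1 shifts
  Element 2: 2 shifts
  Element 3: 3 shifts
  Element 4: 4 shifts
  Element 5: 5 shifts
  ...
  Element 1271: 1271 shifts
Total = 1 + 2 + ... + 1271
= 1272*(1272-1)/2 = 808356


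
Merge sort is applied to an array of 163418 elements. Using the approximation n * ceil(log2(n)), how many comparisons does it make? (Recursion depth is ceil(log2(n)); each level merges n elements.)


Merge sort divides the array into halves recursively.
Number of levels = ceil(log2(163418)) = 18
At each level, approximately n = 163418 comparisons are needed for merging.
Total comparisons ~ n * ceil(log2(n)) = 163418 * 18 = 2941524


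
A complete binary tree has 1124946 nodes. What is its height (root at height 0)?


In a complete binary tree, level k holds nodes 2^k .. 2^(k+1)-1 (1-indexed).
Height = floor(log2(n)) = floor(log2(1124946)) = 20
Check: 2^20 = 1048576 <= 1124946 < 2097152 = 2^21


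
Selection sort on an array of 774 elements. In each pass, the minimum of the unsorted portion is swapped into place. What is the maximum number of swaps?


Selection sort performs one swap per pass:
  Pass 1: find min in positions 0 to 773, swap with position 0
  Pass 2: find min in positions 1 to 773, swap with position 1
  Pass 3: find min in positions 2 to 773, swap with position 2
  Pass 4: find min in positions 3 to 773, swap with position 3
  Pass 5: find min in positions 4 to 773, swap with position 4
  ... (768 more passes)
Total passes (and swaps) = n - 1 = 774 - 1 = 773


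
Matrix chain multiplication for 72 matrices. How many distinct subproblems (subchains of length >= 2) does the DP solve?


Subproblems are indexed by (i, j) where i < j.
Number of such pairs = n*(n-1)/2
= 72 * 71 / 2
= 2556


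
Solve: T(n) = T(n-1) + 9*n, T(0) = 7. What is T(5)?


Expanding the recurrence:
T(5) = T(4) + 9*5
       = T(3) + 9*4 + 9*5
       ...
       = T(0) + 9*(1 + 2 + ... + 5)
       = 7 + 9 * 5*6/2
       = 7 + 9 * 15
       = 7 + 135 = 142


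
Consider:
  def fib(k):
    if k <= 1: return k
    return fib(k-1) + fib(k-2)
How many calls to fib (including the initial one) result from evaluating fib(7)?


Let C(m) = total calls to evaluate fib(m). Then C(0)=C(1)=1, and
C(m) = 1 + C(m-1) + C(m-2) for m >= 2.
Build the table (each entry = 1 + previous two):
  C(0) = 1
  C(1) = 1
  C(2) = 1 + 1 + 1 = 3
  C(3) = 1 + 3 + 1 = 5
  C(4) = 1 + 5 + 3 = 9
  C(5) = 1 + 9 + 5 = 15
  C(6) = 1 + 15 + 9 = 25
  C(7) = 1 + 25 + 15 = 41
Total calls for fib(7) = 41


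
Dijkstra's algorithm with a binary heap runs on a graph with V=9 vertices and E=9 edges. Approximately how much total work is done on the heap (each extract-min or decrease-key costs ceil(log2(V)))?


Dijkstra with a binary heap: each vertex is extracted once, each edge may relax once.
Each heap operation costs O(log V).
V + E = 9 + 9 = 18
ceil(log2(9)) = 4 (since 2^3 = 8 < 9 <= 16 = 2^4)
Total heap work = (V+E) * ceil(log2(V)) = 18 * 4 = 72


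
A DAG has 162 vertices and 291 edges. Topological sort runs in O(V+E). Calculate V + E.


V = 162 (vertex processing)
E = 291 (edge processing)
V + E = 162 + 291 = 453


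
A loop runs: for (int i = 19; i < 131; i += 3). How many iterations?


Loop starts at i = 19, increments by 3, stops when i >= 131.
Number of iterations = ceil((131 - 19) / 3)
= ceil(112 / 3)
= 38


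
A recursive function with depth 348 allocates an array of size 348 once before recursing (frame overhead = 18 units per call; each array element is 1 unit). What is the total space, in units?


Array allocation: 348 units (allocated once)
Stack frames: 348 deep * 18 per frame = 6264 units
Total = 348 + 6264 = 6612


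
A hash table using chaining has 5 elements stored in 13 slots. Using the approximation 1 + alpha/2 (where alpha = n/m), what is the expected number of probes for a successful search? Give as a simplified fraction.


Load factor alpha = n/m = 5/13
Expected probes = 1 + alpha/2 = 1 + 5/(2*13)
= 1 + 5/26
= 26/26 + 5/26
= 31/26


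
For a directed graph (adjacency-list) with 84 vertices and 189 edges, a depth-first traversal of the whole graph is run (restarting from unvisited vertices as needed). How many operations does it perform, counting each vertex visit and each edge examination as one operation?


A full DFS traversal visits each vertex once and examines each edge once.
V = 84
E = 189
Sum = 84 + 189 = 273


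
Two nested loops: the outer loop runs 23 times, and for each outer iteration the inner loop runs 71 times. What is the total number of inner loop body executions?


Outer loop: 23 iterations
Inner loop: 71 iterations per outer iteration
Total = 23 * 71 = 1633


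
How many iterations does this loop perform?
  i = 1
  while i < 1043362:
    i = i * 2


The loop variable doubles each iteration:
i = 1 -> 2 -> 4 -> 8 -> 16 -> 32 -> 64 -> 128 -> 256 -> 512 -> 1024 -> 2048 -> 4096 -> 8192 -> 16384 -> 32768 -> 65536 -> 131072 -> 262144 -> 524288 -> 1048576 (stop, 1048576 >= 1043362)
Number of doublings = ceil(log2(1043362)) = 20


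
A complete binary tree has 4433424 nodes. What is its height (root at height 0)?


In a complete binary tree, level k holds nodes 2^k .. 2^(k+1)-1 (1-indexed).
Height = floor(log2(n)) = floor(log2(4433424)) = 22
Check: 2^22 = 4194304 <= 4433424 < 8388608 = 2^23


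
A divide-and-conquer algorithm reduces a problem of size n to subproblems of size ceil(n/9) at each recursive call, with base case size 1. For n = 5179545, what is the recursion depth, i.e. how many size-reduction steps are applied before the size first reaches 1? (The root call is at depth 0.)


Each step divides the size by 9 (rounding up); after k steps the size is ceil(n/9^k), which equals 1 exactly when 9^k >= n.
So the depth is the smallest k with 9^k >= 5179545, i.e. ceil(log_9(5179545)).
9^7 = 4782969 < 5179545 <= 43046721 = 9^8
Recursion depth = 8


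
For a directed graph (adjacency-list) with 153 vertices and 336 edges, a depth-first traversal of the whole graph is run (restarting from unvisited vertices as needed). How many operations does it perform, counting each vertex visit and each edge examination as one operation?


A full DFS traversal visits each vertex once and examines each edge once.
V = 153
E = 336
Sum = 153 + 336 = 489


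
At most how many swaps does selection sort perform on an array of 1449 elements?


Each of the 1448 passes places one element in its final position.
Pass 1: swap minimum into position 0
Pass 2: swap minimum of remaining into position 1
...
Pass 1448: last two elements, one swap
Maximum swaps = 1449 - 1 = 1448


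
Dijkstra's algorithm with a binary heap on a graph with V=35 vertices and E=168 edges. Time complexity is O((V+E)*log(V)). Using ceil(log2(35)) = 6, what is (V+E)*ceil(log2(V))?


Dijkstra with a binary heap: each vertex is extracted once, each edge may relax once.
Each heap operation costs O(log V).
V + E = 35 + 168 = 203
ceil(log2(35)) = 6 (since 2^5 = 32 < 35 <= 64 = 2^6)
Total heap work = (V+E) * ceil(log2(V)) = 203 * 6 = 1218


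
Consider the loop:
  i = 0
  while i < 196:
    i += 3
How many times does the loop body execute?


Starting at i = 0, each iteration adds 3.
Iterations until i >= 196:
  Iteration 1: i = 0 -> i = 3
  Iteration 2: i = 3 -> i = 6
  Iteration 3: i = 6 -> i = 9
  Iteration 4: i = 9 -> i = 12
  Iteration 5: i = 12 -> i = 15
  Iteration 6: i = 15 -> i = 18
  Iteration 7: i = 18 -> i = 21
  Iteration 8: i = 21 -> i = 24
  ... continuing ...
Total iterations = ceil(196/3) = 66


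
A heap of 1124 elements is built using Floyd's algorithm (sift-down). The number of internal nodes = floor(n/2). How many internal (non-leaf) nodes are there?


Leaf nodes occupy roughly half the array.
Sift-down is called for each internal node, starting from the last one.
Internal nodes = floor(n/2) = floor(1124/2) = 562


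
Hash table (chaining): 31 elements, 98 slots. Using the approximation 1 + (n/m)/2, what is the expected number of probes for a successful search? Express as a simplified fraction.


Computing expected probes:
alpha = 31/98
= 1 + alpha/2
= 1 + 31/(2*98)
= (2*98 + 31) / (2*98)
= 227/196


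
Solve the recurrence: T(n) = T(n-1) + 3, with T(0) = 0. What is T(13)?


Unrolling the recurrence:
T(13) = T(12) + 3
       = T(11) + 3 + 3
       = T(10) + 3*3
       ...
       = T(0) + 3*13
       = 0 + 39 = 39


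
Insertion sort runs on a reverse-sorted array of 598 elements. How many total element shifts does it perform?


Sum of shifts = 1 + 2 + 3 + ... + 597
= 598 * 597 / 2
= 357006 / 2
= 178503


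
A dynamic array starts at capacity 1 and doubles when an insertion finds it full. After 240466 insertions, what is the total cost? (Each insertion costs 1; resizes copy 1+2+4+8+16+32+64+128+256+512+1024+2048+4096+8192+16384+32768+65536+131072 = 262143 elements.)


Insertion cost: 240466 (one per element)
Resizes occur just before inserting elements 2, 3, 5, 9, ...
Elements copied at each resize: 1 + 2 + 4 + 8 + 16 + 32 + 64 + 128 + 256 + 512 + 1024 + 2048 + 4096 + 8192 + 16384 + 32768 + 65536 + 131072
Sum of copies = 262143 (geometric series: 2^k - 1)
Total = 240466 + 262143 = 502609


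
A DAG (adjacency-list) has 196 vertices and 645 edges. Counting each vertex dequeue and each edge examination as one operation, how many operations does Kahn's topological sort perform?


V = 196 (vertex processing)
E = 645 (edge processing)
V + E = 196 + 645 = 841


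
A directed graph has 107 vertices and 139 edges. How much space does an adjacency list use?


Adjacency list: one list head per vertex + one entry per edge
Vertex heads: 107
Edge entries: 139
Total = 107 + 139 = 246


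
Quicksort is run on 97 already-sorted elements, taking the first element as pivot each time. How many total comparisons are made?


Sum of comparisons per partition:
96 + 95 + ... + 1 + 0
= 97 * (97 - 1) / 2
= 97 * 96 / 2
= 4656


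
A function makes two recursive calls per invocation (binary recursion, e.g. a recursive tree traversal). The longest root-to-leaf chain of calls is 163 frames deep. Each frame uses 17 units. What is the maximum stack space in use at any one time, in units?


Binary recursion: the two calls run one after the other, so only one root-to-leaf chain of frames is on the stack at a time.
Maximum depth (longest chain) = 163 frames
Each frame = 17 units
Max stack space = 163 * 17 = 2771


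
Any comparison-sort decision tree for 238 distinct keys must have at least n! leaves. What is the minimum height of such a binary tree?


A binary decision tree of height h has at most 2^h leaves and needs at least n! of them, so h >= ceil(log2(n!)).
238! is far too large to multiply out, so use Stirling's series:
  ln(n!) ~ n ln n - n + (1/2) ln(2 pi n) + 1/(12n)  (error below 1/(360 n^3), negligible here)
  ln(238) = 5.4722707
  n ln n = 238 * 5.4722707 = 1302.4004
  (1/2) ln(2 pi * 238) = (1/2) ln(1495.3981) = 3.6551
  1/(12*238) = 0.0004
  ln(238!) ~ 1302.4004 - 238 + 3.6551 + 0.0004 = 1068.0559
Convert to base 2: log2(238!) = 1068.0559 / ln 2 = 1068.0559 / 0.69314718 = 1540.8790
ceil(1540.8790) = 1541


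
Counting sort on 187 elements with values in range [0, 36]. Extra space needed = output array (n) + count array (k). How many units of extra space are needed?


Output array size: 187 (to store sorted result)
Count array size: 37 (one slot per possible value, range 0 to 36)
Total extra space = 187 + 37 = 224
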